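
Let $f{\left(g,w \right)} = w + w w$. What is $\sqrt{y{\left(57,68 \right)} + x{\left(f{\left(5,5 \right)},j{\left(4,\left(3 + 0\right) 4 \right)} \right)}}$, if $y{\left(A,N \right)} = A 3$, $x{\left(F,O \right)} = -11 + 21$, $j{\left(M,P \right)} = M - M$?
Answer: $\sqrt{181} \approx 13.454$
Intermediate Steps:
$j{\left(M,P \right)} = 0$
$f{\left(g,w \right)} = w + w^{2}$
$x{\left(F,O \right)} = 10$
$y{\left(A,N \right)} = 3 A$
$\sqrt{y{\left(57,68 \right)} + x{\left(f{\left(5,5 \right)},j{\left(4,\left(3 + 0\right) 4 \right)} \right)}} = \sqrt{3 \cdot 57 + 10} = \sqrt{171 + 10} = \sqrt{181}$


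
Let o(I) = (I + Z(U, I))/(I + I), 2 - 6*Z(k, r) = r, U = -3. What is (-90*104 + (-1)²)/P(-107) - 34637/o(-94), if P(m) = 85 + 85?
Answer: -553864261/6630 ≈ -83539.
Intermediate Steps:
Z(k, r) = ⅓ - r/6
P(m) = 170
o(I) = (⅓ + 5*I/6)/(2*I) (o(I) = (I + (⅓ - I/6))/(I + I) = (⅓ + 5*I/6)/((2*I)) = (⅓ + 5*I/6)*(1/(2*I)) = (⅓ + 5*I/6)/(2*I))
(-90*104 + (-1)²)/P(-107) - 34637/o(-94) = (-90*104 + (-1)²)/170 - 34637*(-1128/(2 + 5*(-94))) = (-9360 + 1)*(1/170) - 34637*(-1128/(2 - 470)) = -9359*1/170 - 34637/((1/12)*(-1/94)*(-468)) = -9359/170 - 34637/39/94 = -9359/170 - 34637*94/39 = -9359/170 - 3255878/39 = -553864261/6630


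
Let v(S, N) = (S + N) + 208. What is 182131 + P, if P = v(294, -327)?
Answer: 182306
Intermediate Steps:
v(S, N) = 208 + N + S (v(S, N) = (N + S) + 208 = 208 + N + S)
P = 175 (P = 208 - 327 + 294 = 175)
182131 + P = 182131 + 175 = 182306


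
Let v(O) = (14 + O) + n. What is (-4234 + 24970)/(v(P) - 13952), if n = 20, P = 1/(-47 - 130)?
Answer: -3670272/2463487 ≈ -1.4899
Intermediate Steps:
P = -1/177 (P = 1/(-177) = -1/177 ≈ -0.0056497)
v(O) = 34 + O (v(O) = (14 + O) + 20 = 34 + O)
(-4234 + 24970)/(v(P) - 13952) = (-4234 + 24970)/((34 - 1/177) - 13952) = 20736/(6017/177 - 13952) = 20736/(-2463487/177) = 20736*(-177/2463487) = -3670272/2463487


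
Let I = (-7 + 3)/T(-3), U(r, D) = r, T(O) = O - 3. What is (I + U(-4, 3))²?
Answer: 100/9 ≈ 11.111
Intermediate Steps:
T(O) = -3 + O
I = ⅔ (I = (-7 + 3)/(-3 - 3) = -4/(-6) = -4*(-⅙) = ⅔ ≈ 0.66667)
(I + U(-4, 3))² = (⅔ - 4)² = (-10/3)² = 100/9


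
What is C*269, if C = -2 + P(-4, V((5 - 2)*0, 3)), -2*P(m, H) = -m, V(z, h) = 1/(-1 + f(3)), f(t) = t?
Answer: -1076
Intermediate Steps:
V(z, h) = ½ (V(z, h) = 1/(-1 + 3) = 1/2 = ½)
P(m, H) = m/2 (P(m, H) = -(-1)*m/2 = m/2)
C = -4 (C = -2 + (½)*(-4) = -2 - 2 = -4)
C*269 = -4*269 = -1076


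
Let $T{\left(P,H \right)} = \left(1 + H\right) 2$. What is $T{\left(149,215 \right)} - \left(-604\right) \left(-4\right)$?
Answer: $-1984$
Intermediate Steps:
$T{\left(P,H \right)} = 2 + 2 H$
$T{\left(149,215 \right)} - \left(-604\right) \left(-4\right) = \left(2 + 2 \cdot 215\right) - \left(-604\right) \left(-4\right) = \left(2 + 430\right) - 2416 = 432 - 2416 = -1984$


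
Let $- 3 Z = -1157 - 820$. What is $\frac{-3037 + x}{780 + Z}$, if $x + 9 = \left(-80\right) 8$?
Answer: $- \frac{3686}{1439} \approx -2.5615$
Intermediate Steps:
$Z = 659$ ($Z = - \frac{-1157 - 820}{3} = \left(- \frac{1}{3}\right) \left(-1977\right) = 659$)
$x = -649$ ($x = -9 - 640 = -649$)
$\frac{-3037 + x}{780 + Z} = \frac{-3037 - 649}{780 + 659} = - \frac{3686}{1439}$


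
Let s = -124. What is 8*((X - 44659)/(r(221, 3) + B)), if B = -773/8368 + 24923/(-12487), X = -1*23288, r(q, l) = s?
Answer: 56798917228416/13175118899 ≈ 4311.1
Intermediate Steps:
r(q, l) = -124
X = -23288
B = -218208115/104491216 (B = -773*1/8368 + 24923*(-1/12487) = -773/8368 - 24923/12487 = -218208115/104491216 ≈ -2.0883)
8*((X - 44659)/(r(221, 3) + B)) = 8*((-23288 - 44659)/(-124 - 218208115/104491216)) = 8*(-67947/(-13175118899/104491216)) = 8*(-67947*(-104491216/13175118899)) = 8*(7099864653552/13175118899) = 56798917228416/13175118899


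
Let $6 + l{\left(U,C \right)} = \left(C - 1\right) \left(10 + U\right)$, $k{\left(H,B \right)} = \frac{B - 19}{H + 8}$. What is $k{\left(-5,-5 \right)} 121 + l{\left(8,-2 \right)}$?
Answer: $-1028$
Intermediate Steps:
$k{\left(H,B \right)} = \frac{-19 + B}{8 + H}$
$l{\left(U,C \right)} = -6 + \left(-1 + C\right) \left(10 + U\right)$ ($l{\left(U,C \right)} = -6 + \left(C - 1\right) \left(10 + U\right) = -6 + \left(-1 + C\right) \left(10 + U\right)$)
$k{\left(-5,-5 \right)} 121 + l{\left(8,-2 \right)} = \frac{-19 - 5}{8 - 5} \cdot 121 - 60 = \frac{1}{3} \left(-24\right) 121 - 60 = \left(-8\right) 121 - 60 = -968 - 60 = -1028$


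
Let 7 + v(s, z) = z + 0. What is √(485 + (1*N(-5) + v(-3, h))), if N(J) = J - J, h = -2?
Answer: 2*√119 ≈ 21.817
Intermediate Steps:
N(J) = 0
v(s, z) = -7 + z (v(s, z) = -7 + (z + 0) = -7 + z)
√(485 + (1*N(-5) + v(-3, h))) = √(485 + (1*0 + (-7 - 2))) = √(485 + (0 - 9)) = √(485 - 9) = √476 = 2*√119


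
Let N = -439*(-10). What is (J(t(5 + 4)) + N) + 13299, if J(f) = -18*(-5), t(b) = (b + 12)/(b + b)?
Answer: 17779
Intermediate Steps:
t(b) = (12 + b)/(2*b) (t(b) = (12 + b)/((2*b)) = (12 + b)*(1/(2*b)) = (12 + b)/(2*b))
N = 4390
J(f) = 90
(J(t(5 + 4)) + N) + 13299 = (90 + 4390) + 13299 = 4480 + 13299 = 17779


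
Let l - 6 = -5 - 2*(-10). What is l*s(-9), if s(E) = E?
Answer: -189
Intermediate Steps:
l = 21 (l = 6 + (-5 - 2*(-10)) = 6 + (-5 + 20) = 6 + 15 = 21)
l*s(-9) = 21*(-9) = -189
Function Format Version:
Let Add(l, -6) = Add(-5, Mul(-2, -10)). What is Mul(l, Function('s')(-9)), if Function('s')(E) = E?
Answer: -189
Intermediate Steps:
l = 21 (l = Add(6, Add(-5, Mul(-2, -10))) = Add(6, Add(-5, 20)) = Add(6, 15) = 21)
Mul(l, Function('s')(-9)) = Mul(21, -9) = -189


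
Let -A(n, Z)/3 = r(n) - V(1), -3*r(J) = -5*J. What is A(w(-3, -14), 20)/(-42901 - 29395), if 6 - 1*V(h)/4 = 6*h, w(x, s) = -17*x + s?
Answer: 185/72296 ≈ 0.0025589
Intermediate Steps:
r(J) = 5*J/3 (r(J) = -(-5)*J/3 = 5*J/3)
w(x, s) = s - 17*x
V(h) = 24 - 24*h
A(n, Z) = -5*n (A(n, Z) = -3*(5*n/3 - (24 - 24*1)) = -3*(5*n/3 - (24 - 24)) = -3*(5*n/3 - 1*0) = -3*(5*n/3 + 0) = -5*n)
A(w(-3, -14), 20)/(-42901 - 29395) = (-5*(-14 - 17*(-3)))/(-42901 - 29395) = -5*(-14 + 51)/(-72296) = -5*37*(-1/72296) = -185*(-1/72296) = 185/72296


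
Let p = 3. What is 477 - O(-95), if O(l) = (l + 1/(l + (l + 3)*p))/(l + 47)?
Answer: 4229585/8904 ≈ 475.02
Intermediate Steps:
O(l) = (l + 1/(9 + 4*l))/(47 + l) (O(l) = (l + 1/(l + (l + 3)*3))/(l + 47) = (l + 1/(l + (3 + l)*3))/(47 + l) = (l + 1/(l + (9 + 3*l)))/(47 + l) = (l + 1/(9 + 4*l))/(47 + l))
477 - O(-95) = 477 - (1 + 4*(-95)² + 9*(-95))/(423 + 4*(-95)² + 197*(-95)) = 477 - (1 + 4*9025 - 855)/(423 + 4*9025 - 18715) = 477 - (1 + 36100 - 855)/(423 + 36100 - 18715) = 477 - 35246/17808 = 477 - 1*17623/8904 = 477 - 17623/8904 = 4229585/8904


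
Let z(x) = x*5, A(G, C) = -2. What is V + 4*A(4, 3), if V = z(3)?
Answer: 7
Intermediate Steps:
z(x) = 5*x
V = 15 (V = 5*3 = 15)
V + 4*A(4, 3) = 15 + 4*(-2) = 15 - 8 = 7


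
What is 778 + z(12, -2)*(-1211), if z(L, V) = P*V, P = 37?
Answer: 90392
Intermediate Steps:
z(L, V) = 37*V
778 + z(12, -2)*(-1211) = 778 + (37*(-2))*(-1211) = 778 - 74*(-1211) = 778 + 89614 = 90392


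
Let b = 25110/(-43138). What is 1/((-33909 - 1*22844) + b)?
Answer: -21569/1224118012 ≈ -1.7620e-5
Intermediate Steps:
b = -12555/21569 (b = 25110*(-1/43138) = -12555/21569 ≈ -0.58209)
1/((-33909 - 1*22844) + b) = 1/((-33909 - 1*22844) - 12555/21569) = 1/((-33909 - 22844) - 12555/21569) = 1/(-56753 - 12555/21569) = 1/(-1224118012/21569) = -21569/1224118012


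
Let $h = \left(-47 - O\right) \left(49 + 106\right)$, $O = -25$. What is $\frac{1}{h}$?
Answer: $- \frac{1}{3410} \approx -0.00029326$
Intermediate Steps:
$h = -3410$ ($h = \left(-47 - -25\right) \left(49 + 106\right) = \left(-47 + 25\right) 155 = \left(-22\right) 155 = -3410$)
$\frac{1}{h} = \frac{1}{-3410} = - \frac{1}{3410}$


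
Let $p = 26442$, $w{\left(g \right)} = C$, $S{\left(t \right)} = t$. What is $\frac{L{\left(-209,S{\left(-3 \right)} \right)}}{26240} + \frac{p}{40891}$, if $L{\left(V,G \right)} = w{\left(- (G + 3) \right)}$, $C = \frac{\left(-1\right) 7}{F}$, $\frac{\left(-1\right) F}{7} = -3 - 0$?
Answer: $\frac{2081473349}{3218939520} \approx 0.64663$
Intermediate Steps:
$F = 21$ ($F = - 7 \left(-3 - 0\right) = - 7 \left(-3 + 0\right) = \left(-7\right) \left(-3\right) = 21$)
$C = - \frac{1}{3}$ ($C = \frac{\left(-1\right) 7}{21} = \left(-7\right) \frac{1}{21} = - \frac{1}{3} \approx -0.33333$)
$w{\left(g \right)} = - \frac{1}{3}$
$L{\left(V,G \right)} = - \frac{1}{3}$
$\frac{L{\left(-209,S{\left(-3 \right)} \right)}}{26240} + \frac{p}{40891} = - \frac{1}{3 \cdot 26240} + \frac{26442}{40891} = \left(- \frac{1}{3}\right) \frac{1}{26240} + 26442 \cdot \frac{1}{40891} = - \frac{1}{78720} + \frac{26442}{40891} = \frac{2081473349}{3218939520}$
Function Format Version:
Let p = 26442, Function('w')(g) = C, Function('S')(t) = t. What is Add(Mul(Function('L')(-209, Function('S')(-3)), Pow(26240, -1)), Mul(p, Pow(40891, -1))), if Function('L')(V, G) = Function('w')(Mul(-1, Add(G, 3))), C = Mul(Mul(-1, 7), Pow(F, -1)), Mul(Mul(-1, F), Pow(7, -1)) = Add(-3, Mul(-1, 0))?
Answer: Rational(2081473349, 3218939520) ≈ 0.64663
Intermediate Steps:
F = 21 (F = Mul(-7, Add(-3, Mul(-1, 0))) = Mul(-7, Add(-3, 0)) = Mul(-7, -3) = 21)
C = Rational(-1, 3) (C = Mul(Mul(-1, 7), Pow(21, -1)) = Mul(-7, Rational(1, 21)) = Rational(-1, 3) ≈ -0.33333)
Function('w')(g) = Rational(-1, 3)
Function('L')(V, G) = Rational(-1, 3)
Add(Mul(Function('L')(-209, Function('S')(-3)), Pow(26240, -1)), Mul(p, Pow(40891, -1))) = Add(Mul(Rational(-1, 3), Pow(26240, -1)), Mul(26442, Pow(40891, -1))) = Add(Mul(Rational(-1, 3), Rational(1, 26240)), Mul(26442, Rational(1, 40891))) = Add(Rational(-1, 78720), Rational(26442, 40891)) = Rational(2081473349, 3218939520)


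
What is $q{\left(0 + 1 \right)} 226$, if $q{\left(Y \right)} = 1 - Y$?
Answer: $0$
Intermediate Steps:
$q{\left(0 + 1 \right)} 226 = \left(1 - \left(0 + 1\right)\right) 226 = \left(1 - 1\right) 226 = 0 \cdot 226 = 0$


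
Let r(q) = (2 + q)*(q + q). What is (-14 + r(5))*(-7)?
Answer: -392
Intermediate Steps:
r(q) = 2*q*(2 + q) (r(q) = (2 + q)*(2*q) = 2*q*(2 + q))
(-14 + r(5))*(-7) = (-14 + 2*5*(2 + 5))*(-7) = (-14 + 2*5*7)*(-7) = (-14 + 70)*(-7) = 56*(-7) = -392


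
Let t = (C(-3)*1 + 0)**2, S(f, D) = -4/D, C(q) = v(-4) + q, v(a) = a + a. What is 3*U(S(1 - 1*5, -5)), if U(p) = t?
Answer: 363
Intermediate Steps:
v(a) = 2*a
C(q) = -8 + q (C(q) = 2*(-4) + q = -8 + q)
t = 121 (t = ((-8 - 3)*1 + 0)**2 = (-11*1 + 0)**2 = (-11 + 0)**2 = (-11)**2 = 121)
U(p) = 121
3*U(S(1 - 1*5, -5)) = 3*121 = 363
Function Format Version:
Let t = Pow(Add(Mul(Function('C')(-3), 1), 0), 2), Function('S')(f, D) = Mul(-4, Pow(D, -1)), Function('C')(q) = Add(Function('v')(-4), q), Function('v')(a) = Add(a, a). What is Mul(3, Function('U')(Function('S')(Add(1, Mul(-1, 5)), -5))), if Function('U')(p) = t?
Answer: 363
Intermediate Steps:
Function('v')(a) = Mul(2, a)
Function('C')(q) = Add(-8, q) (Function('C')(q) = Add(Mul(2, -4), q) = Add(-8, q))
t = 121 (t = Pow(Add(Mul(Add(-8, -3), 1), 0), 2) = Pow(Add(Mul(-11, 1), 0), 2) = Pow(Add(-11, 0), 2) = Pow(-11, 2) = 121)
Function('U')(p) = 121
Mul(3, Function('U')(Function('S')(Add(1, Mul(-1, 5)), -5))) = Mul(3, 121) = 363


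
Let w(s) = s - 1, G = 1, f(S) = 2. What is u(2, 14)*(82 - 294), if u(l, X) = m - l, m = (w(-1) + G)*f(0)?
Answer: 848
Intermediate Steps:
w(s) = -1 + s
m = -2 (m = ((-1 - 1) + 1)*2 = (-2 + 1)*2 = -1*2 = -2)
u(l, X) = -2 - l
u(2, 14)*(82 - 294) = (-2 - 1*2)*(82 - 294) = (-2 - 2)*(-212) = -4*(-212) = 848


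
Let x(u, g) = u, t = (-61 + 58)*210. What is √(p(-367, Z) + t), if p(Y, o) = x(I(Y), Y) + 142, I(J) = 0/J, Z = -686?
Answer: 2*I*√122 ≈ 22.091*I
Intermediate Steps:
t = -630 (t = -3*210 = -630)
I(J) = 0
p(Y, o) = 142 (p(Y, o) = 0 + 142 = 142)
√(p(-367, Z) + t) = √(142 - 630) = √(-488) = 2*I*√122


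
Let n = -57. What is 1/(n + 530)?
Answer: 1/473 ≈ 0.0021142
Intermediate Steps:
1/(n + 530) = 1/(-57 + 530) = 1/473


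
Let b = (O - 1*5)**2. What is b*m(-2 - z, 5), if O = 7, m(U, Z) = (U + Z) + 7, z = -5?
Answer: 60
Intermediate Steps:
m(U, Z) = 7 + U + Z
b = 4 (b = (7 - 1*5)**2 = (7 - 5)**2 = 2**2 = 4)
b*m(-2 - z, 5) = 4*(7 + (-2 - 1*(-5)) + 5) = 4*(7 + (-2 + 5) + 5) = 4*(7 + 3 + 5) = 4*15 = 60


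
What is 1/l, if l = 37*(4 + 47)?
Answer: 1/1887 ≈ 0.00052994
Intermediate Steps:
l = 1887 (l = 37*51 = 1887)
1/l = 1/1887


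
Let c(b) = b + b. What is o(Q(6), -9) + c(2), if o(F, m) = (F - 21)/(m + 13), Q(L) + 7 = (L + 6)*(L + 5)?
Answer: 30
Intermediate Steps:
c(b) = 2*b
Q(L) = -7 + (5 + L)*(6 + L) (Q(L) = -7 + (L + 6)*(L + 5) = -7 + (6 + L)*(5 + L) = -7 + (5 + L)*(6 + L))
o(F, m) = (-21 + F)/(13 + m)
o(Q(6), -9) + c(2) = (-21 + (23 + 6² + 11*6))/(13 - 9) + 2*2 = (-21 + (23 + 36 + 66))/4 + 4 = (-21 + 125)/4 + 4 = (¼)*104 + 4 = 26 + 4 = 30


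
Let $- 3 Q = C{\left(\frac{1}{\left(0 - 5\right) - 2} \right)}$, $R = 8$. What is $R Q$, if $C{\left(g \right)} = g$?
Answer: $\frac{8}{21} \approx 0.38095$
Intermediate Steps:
$Q = \frac{1}{21}$ ($Q = - \frac{1}{3 \left(\left(0 - 5\right) - 2\right)} = - \frac{1}{3 \left(-5 - 2\right)} = - \frac{1}{3 \left(-7\right)} = \left(- \frac{1}{3}\right) \left(- \frac{1}{7}\right) = \frac{1}{21} \approx 0.047619$)
$R Q = 8 \cdot \frac{1}{21} = \frac{8}{21}$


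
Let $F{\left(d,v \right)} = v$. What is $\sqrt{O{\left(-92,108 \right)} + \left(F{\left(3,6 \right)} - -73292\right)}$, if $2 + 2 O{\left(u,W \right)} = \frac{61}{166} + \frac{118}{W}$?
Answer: $\frac{\sqrt{40900793037}}{747} \approx 270.74$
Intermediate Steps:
$O{\left(u,W \right)} = - \frac{271}{332} + \frac{59}{W}$ ($O{\left(u,W \right)} = -1 + \frac{\frac{61}{166} + \frac{118}{W}}{2} = -1 + \left(\frac{61}{332} + \frac{59}{W}\right) = - \frac{271}{332} + \frac{59}{W}$)
$\sqrt{O{\left(-92,108 \right)} + \left(F{\left(3,6 \right)} - -73292\right)} = \sqrt{\left(- \frac{271}{332} + \frac{59}{108}\right) + \left(6 - -73292\right)} = \sqrt{\left(- \frac{271}{332} + 59 \cdot \frac{1}{108}\right) + \left(6 + 73292\right)} = \sqrt{\left(- \frac{271}{332} + \frac{59}{108}\right) + 73298} = \sqrt{- \frac{605}{2241} + 73298} = \sqrt{\frac{164260213}{2241}} = \frac{\sqrt{40900793037}}{747}$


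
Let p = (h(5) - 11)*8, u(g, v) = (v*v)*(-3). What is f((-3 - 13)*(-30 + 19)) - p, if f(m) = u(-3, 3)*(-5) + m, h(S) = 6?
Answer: 351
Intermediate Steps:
u(g, v) = -3*v² (u(g, v) = v²*(-3) = -3*v²)
f(m) = 135 + m (f(m) = -3*3²*(-5) + m = -3*9*(-5) + m = -27*(-5) + m = 135 + m)
p = -40 (p = (6 - 11)*8 = -5*8 = -40)
f((-3 - 13)*(-30 + 19)) - p = (135 + (-3 - 13)*(-30 + 19)) - 1*(-40) = (135 - 16*(-11)) + 40 = (135 + 176) + 40 = 311 + 40 = 351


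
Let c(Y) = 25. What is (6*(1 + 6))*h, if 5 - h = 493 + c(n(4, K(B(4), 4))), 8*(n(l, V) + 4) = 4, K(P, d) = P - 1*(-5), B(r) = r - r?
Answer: -21546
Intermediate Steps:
B(r) = 0
K(P, d) = 5 + P (K(P, d) = P + 5 = 5 + P)
n(l, V) = -7/2 (n(l, V) = -4 + (⅛)*4 = -4 + ½ = -7/2)
h = -513 (h = 5 - (493 + 25) = 5 - 1*518 = 5 - 518 = -513)
(6*(1 + 6))*h = (6*(1 + 6))*(-513) = (6*7)*(-513) = 42*(-513) = -21546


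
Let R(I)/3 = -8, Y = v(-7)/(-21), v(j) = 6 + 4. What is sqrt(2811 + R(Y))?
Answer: sqrt(2787) ≈ 52.792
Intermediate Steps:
v(j) = 10
Y = -10/21 (Y = 10/(-21) = 10*(-1/21) = -10/21 ≈ -0.47619)
R(I) = -24 (R(I) = 3*(-8) = -24)
sqrt(2811 + R(Y)) = sqrt(2811 - 24) = sqrt(2787)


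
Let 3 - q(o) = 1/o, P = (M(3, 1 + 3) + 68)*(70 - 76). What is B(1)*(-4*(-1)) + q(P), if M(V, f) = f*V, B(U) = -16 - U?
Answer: -31199/480 ≈ -64.998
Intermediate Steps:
M(V, f) = V*f
P = -480 (P = (3*(1 + 3) + 68)*(70 - 76) = (3*4 + 68)*(-6) = (12 + 68)*(-6) = 80*(-6) = -480)
q(o) = 3 - 1/o
B(1)*(-4*(-1)) + q(P) = (-16 - 1*1)*(-4*(-1)) + (3 - 1/(-480)) = (-16 - 1)*4 + (3 - 1*(-1/480)) = -17*4 + (3 + 1/480) = -68 + 1441/480 = -31199/480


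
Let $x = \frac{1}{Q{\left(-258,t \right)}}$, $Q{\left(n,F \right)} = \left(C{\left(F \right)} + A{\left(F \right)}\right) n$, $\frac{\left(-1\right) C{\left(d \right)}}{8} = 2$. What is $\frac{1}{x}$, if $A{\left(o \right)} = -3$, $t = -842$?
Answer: $4902$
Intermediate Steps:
$C{\left(d \right)} = -16$ ($C{\left(d \right)} = \left(-8\right) 2 = -16$)
$Q{\left(n,F \right)} = - 19 n$ ($Q{\left(n,F \right)} = \left(-16 - 3\right) n = - 19 n$)
$x = \frac{1}{4902}$ ($x = \frac{1}{\left(-19\right) \left(-258\right)} = \frac{1}{4902} \approx 0.000204$)
$\frac{1}{x} = \frac{1}{\frac{1}{4902}} = 4902$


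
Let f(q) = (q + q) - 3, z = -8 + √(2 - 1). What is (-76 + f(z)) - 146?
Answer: -239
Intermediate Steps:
z = -7 (z = -8 + √1 = -8 + 1 = -7)
f(q) = -3 + 2*q (f(q) = 2*q - 3 = -3 + 2*q)
(-76 + f(z)) - 146 = (-76 + (-3 + 2*(-7))) - 146 = (-76 + (-3 - 14)) - 146 = (-76 - 17) - 146 = -93 - 146 = -239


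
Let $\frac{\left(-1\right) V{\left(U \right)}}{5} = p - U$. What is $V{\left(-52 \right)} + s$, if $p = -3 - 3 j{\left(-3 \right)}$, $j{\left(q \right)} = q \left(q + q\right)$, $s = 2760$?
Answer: $2785$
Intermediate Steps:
$j{\left(q \right)} = 2 q^{2}$ ($j{\left(q \right)} = q 2 q = 2 q^{2}$)
$p = -57$ ($p = -3 - 3 \cdot 2 \left(-3\right)^{2} = -3 - 3 \cdot 2 \cdot 9 = -3 - 54 = -57$)
$V{\left(U \right)} = 285 + 5 U$ ($V{\left(U \right)} = - 5 \left(-57 - U\right) = 285 + 5 U$)
$V{\left(-52 \right)} + s = \left(285 + 5 \left(-52\right)\right) + 2760 = \left(285 - 260\right) + 2760 = 25 + 2760 = 2785$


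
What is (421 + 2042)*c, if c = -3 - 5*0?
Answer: -7389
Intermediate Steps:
c = -3 (c = -3 + 0 = -3)
(421 + 2042)*c = (421 + 2042)*(-3) = 2463*(-3) = -7389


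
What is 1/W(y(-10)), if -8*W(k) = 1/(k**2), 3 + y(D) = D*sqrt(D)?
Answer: 7928 - 480*I*sqrt(10) ≈ 7928.0 - 1517.9*I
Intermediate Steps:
y(D) = -3 + D**(3/2) (y(D) = -3 + D*sqrt(D) = -3 + D**(3/2))
W(k) = -1/(8*k**2)
1/W(y(-10)) = 1/(-1/(8*(-3 + (-10)**(3/2))**2)) = 1/(-1/(8*(-3 - 10*I*sqrt(10))**2)) = -8*(-3 - 10*I*sqrt(10))**2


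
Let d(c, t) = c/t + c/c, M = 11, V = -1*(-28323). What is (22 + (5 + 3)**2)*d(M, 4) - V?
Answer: -56001/2 ≈ -28001.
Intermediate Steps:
V = 28323
d(c, t) = 1 + c/t (d(c, t) = c/t + 1 = 1 + c/t)
(22 + (5 + 3)**2)*d(M, 4) - V = (22 + (5 + 3)**2)*((11 + 4)/4) - 1*28323 = (22 + 8**2)*((1/4)*15) - 28323 = (22 + 64)*(15/4) - 28323 = 86*(15/4) - 28323 = 645/2 - 28323 = -56001/2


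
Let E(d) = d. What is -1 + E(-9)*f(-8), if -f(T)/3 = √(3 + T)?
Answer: -1 + 27*I*√5 ≈ -1.0 + 60.374*I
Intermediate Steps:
f(T) = -3*√(3 + T)
-1 + E(-9)*f(-8) = -1 - (-27)*√(3 - 8) = -1 - (-27)*√(-5) = -1 - (-27)*I*√5 = -1 + 27*I*√5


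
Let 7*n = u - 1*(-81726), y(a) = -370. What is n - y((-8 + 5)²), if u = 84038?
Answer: 168354/7 ≈ 24051.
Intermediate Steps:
n = 165764/7 (n = (84038 - 1*(-81726))/7 = (84038 + 81726)/7 = (⅐)*165764 = 165764/7 ≈ 23681.)
n - y((-8 + 5)²) = 165764/7 - 1*(-370) = 165764/7 + 370 = 168354/7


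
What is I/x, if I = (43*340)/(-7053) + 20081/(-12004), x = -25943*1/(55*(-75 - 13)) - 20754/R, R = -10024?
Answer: -480809962738490/953800533659697 ≈ -0.50410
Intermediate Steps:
x = 45062749/6064520 (x = -25943*1/(55*(-75 - 13)) - 20754/(-10024) = -25943/((-88*55)) - 20754*(-1/10024) = -25943/(-4840) + 10377/5012 = -25943*(-1/4840) + 10377/5012 = 25943/4840 + 10377/5012 = 45062749/6064520 ≈ 7.4306)
I = -317129773/84664212 (I = 14620*(-1/7053) + 20081*(-1/12004) = -14620/7053 - 20081/12004 = -317129773/84664212 ≈ -3.7457)
I/x = -317129773/(84664212*45062749/6064520) = -317129773/84664212*6064520/45062749 = -480809962738490/953800533659697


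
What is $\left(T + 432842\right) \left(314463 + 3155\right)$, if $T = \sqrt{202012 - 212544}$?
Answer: $137478410356 + 635236 i \sqrt{2633} \approx 1.3748 \cdot 10^{11} + 3.2596 \cdot 10^{7} i$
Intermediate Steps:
$T = 2 i \sqrt{2633}$ ($T = \sqrt{-10532} = 2 i \sqrt{2633} \approx 102.63 i$)
$\left(T + 432842\right) \left(314463 + 3155\right) = \left(2 i \sqrt{2633} + 432842\right) \left(314463 + 3155\right) = \left(432842 + 2 i \sqrt{2633}\right) 317618 = 137478410356 + 635236 i \sqrt{2633}$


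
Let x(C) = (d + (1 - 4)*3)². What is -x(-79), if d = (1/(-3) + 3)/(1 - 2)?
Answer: -1225/9 ≈ -136.11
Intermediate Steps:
d = -8/3 (d = (-⅓ + 3)/(-1) = (8/3)*(-1) = -8/3 ≈ -2.6667)
x(C) = 1225/9 (x(C) = (-8/3 + (1 - 4)*3)² = (-8/3 - 3*3)² = (-8/3 - 9)² = (-35/3)² = 1225/9)
-x(-79) = -1*1225/9 = -1225/9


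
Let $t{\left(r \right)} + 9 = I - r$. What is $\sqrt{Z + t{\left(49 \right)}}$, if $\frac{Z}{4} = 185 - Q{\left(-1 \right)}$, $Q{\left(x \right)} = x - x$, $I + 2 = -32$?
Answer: $18 \sqrt{2} \approx 25.456$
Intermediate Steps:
$I = -34$ ($I = -2 - 32 = -34$)
$Q{\left(x \right)} = 0$
$t{\left(r \right)} = -43 - r$ ($t{\left(r \right)} = -9 - \left(34 + r\right) = -43 - r$)
$Z = 740$ ($Z = 4 \left(185 - 0\right) = 4 \left(185 + 0\right) = 4 \cdot 185 = 740$)
$\sqrt{Z + t{\left(49 \right)}} = \sqrt{740 - 92} = \sqrt{648} = 18 \sqrt{2}$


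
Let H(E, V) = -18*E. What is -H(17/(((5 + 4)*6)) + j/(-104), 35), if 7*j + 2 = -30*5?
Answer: 2573/273 ≈ 9.4249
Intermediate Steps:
j = -152/7 (j = -2/7 + (-30*5)/7 = -2/7 + (1/7)*(-150) = -2/7 - 150/7 = -152/7 ≈ -21.714)
-H(17/(((5 + 4)*6)) + j/(-104), 35) = -(-18)*(17/(((5 + 4)*6)) - 152/7/(-104)) = -(-18)*(17/((9*6)) - 152/7*(-1/104)) = -(-18)*(17/54 + 19/91) = -(-18)*2573/4914 = -1*(-2573/273) = 2573/273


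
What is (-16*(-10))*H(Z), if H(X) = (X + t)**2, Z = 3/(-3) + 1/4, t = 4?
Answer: 1690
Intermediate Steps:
Z = -3/4 (Z = 3*(-1/3) + 1*(1/4) = -1 + 1/4 = -3/4 ≈ -0.75000)
H(X) = (4 + X)**2 (H(X) = (X + 4)**2 = (4 + X)**2)
(-16*(-10))*H(Z) = (-16*(-10))*(4 - 3/4)**2 = 160*(13/4)**2 = 160*(169/16) = 1690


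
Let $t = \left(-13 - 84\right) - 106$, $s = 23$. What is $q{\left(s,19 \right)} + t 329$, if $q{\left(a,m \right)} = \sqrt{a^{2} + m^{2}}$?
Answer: $-66787 + \sqrt{890} \approx -66757.0$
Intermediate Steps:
$t = -203$ ($t = -97 - 106 = -203$)
$q{\left(s,19 \right)} + t 329 = \sqrt{23^{2} + 19^{2}} - 66787 = \sqrt{529 + 361} - 66787 = \sqrt{890} - 66787 = -66787 + \sqrt{890}$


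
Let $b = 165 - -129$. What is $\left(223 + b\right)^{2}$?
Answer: $267289$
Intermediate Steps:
$b = 294$ ($b = 165 + 129 = 294$)
$\left(223 + b\right)^{2} = \left(223 + 294\right)^{2} = 517^{2} = 267289$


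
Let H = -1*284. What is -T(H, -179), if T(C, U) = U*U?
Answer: -32041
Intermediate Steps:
H = -284
T(C, U) = U²
-T(H, -179) = -1*(-179)² = -1*32041 = -32041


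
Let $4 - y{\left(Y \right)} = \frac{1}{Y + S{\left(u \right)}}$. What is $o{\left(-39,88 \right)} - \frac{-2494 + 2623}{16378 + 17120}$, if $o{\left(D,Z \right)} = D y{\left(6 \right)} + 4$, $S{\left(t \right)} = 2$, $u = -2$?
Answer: $- \frac{6571363}{44664} \approx -147.13$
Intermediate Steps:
$y{\left(Y \right)} = 4 - \frac{1}{2 + Y}$ ($y{\left(Y \right)} = 4 - \frac{1}{Y + 2} = 4 - \frac{1}{2 + Y}$)
$o{\left(D,Z \right)} = 4 + \frac{31 D}{8}$ ($o{\left(D,Z \right)} = D \frac{7 + 4 \cdot 6}{2 + 6} + 4 = D \frac{7 + 24}{8} + 4 = D \frac{1}{8} \cdot 31 + 4 = D \frac{31}{8} + 4 = \frac{31 D}{8} + 4 = 4 + \frac{31 D}{8}$)
$o{\left(-39,88 \right)} - \frac{-2494 + 2623}{16378 + 17120} = \left(4 + \frac{31}{8} \left(-39\right)\right) - \frac{-2494 + 2623}{16378 + 17120} = \left(4 - \frac{1209}{8}\right) - \frac{129}{33498} = - \frac{1177}{8} - 129 \cdot \frac{1}{33498} = - \frac{1177}{8} - \frac{43}{11166} = - \frac{6571363}{44664}$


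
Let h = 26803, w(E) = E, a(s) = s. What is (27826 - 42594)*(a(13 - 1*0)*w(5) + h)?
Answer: -396786624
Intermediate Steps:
(27826 - 42594)*(a(13 - 1*0)*w(5) + h) = (27826 - 42594)*((13 - 1*0)*5 + 26803) = -14768*((13 + 0)*5 + 26803) = -14768*(13*5 + 26803) = -14768*(65 + 26803) = -14768*26868 = -396786624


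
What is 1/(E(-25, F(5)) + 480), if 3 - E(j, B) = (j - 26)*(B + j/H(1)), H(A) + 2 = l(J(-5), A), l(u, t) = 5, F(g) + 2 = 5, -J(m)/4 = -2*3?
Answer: 1/211 ≈ 0.0047393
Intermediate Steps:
J(m) = 24 (J(m) = -(-8)*3 = -4*(-6) = 24)
F(g) = 3 (F(g) = -2 + 5 = 3)
H(A) = 3 (H(A) = -2 + 5 = 3)
E(j, B) = 3 - (-26 + j)*(B + j/3) (E(j, B) = 3 - (j - 26)*(B + j/3) = 3 - (-26 + j)*(B + j*(⅓)) = 3 - (-26 + j)*(B + j/3))
1/(E(-25, F(5)) + 480) = 1/((3 + 26*3 - ⅓*(-25)² + (26/3)*(-25) - 1*3*(-25)) + 480) = 1/((3 + 78 - ⅓*625 - 650/3 + 75) + 480) = 1/((3 + 78 - 625/3 - 650/3 + 75) + 480) = 1/(-269 + 480) = 1/211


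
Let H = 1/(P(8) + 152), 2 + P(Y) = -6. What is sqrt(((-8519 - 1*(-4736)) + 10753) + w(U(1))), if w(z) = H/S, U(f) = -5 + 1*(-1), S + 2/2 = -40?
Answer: sqrt(1687186039)/492 ≈ 83.487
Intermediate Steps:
S = -41 (S = -1 - 40 = -41)
P(Y) = -8 (P(Y) = -2 - 6 = -8)
H = 1/144 (H = 1/(-8 + 152) = 1/144 ≈ 0.0069444)
U(f) = -6 (U(f) = -5 - 1 = -6)
w(z) = -1/5904 (w(z) = (1/144)/(-41) = (1/144)*(-1/41) = -1/5904)
sqrt(((-8519 - 1*(-4736)) + 10753) + w(U(1))) = sqrt(((-8519 - 1*(-4736)) + 10753) - 1/5904) = sqrt(((-8519 + 4736) + 10753) - 1/5904) = sqrt((-3783 + 10753) - 1/5904) = sqrt(6970 - 1/5904) = sqrt(41150879/5904) = sqrt(1687186039)/492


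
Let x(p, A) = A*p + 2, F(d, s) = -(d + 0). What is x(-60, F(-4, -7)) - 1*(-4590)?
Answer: 4352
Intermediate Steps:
F(d, s) = -d
x(p, A) = 2 + A*p
x(-60, F(-4, -7)) - 1*(-4590) = (2 - 1*(-4)*(-60)) - 1*(-4590) = (2 + 4*(-60)) + 4590 = (2 - 240) + 4590 = -238 + 4590 = 4352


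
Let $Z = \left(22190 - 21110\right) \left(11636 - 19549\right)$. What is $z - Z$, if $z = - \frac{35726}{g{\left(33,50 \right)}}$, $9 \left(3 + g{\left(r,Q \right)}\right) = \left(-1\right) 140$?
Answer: $\frac{1427510214}{167} \approx 8.548 \cdot 10^{6}$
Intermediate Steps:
$g{\left(r,Q \right)} = - \frac{167}{9}$ ($g{\left(r,Q \right)} = -3 + \frac{\left(-1\right) 140}{9} = -3 + \frac{1}{9} \left(-140\right) = -3 - \frac{140}{9} = - \frac{167}{9}$)
$z = \frac{321534}{167}$ ($z = - \frac{35726}{- \frac{167}{9}} = \left(-35726\right) \left(- \frac{9}{167}\right) = \frac{321534}{167} \approx 1925.4$)
$Z = -8546040$ ($Z = 1080 \left(-7913\right) = -8546040$)
$z - Z = \frac{321534}{167} - -8546040 = \frac{321534}{167} + 8546040 = \frac{1427510214}{167}$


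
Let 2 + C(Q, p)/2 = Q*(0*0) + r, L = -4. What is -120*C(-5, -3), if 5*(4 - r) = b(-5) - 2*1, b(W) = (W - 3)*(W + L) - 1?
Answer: 2832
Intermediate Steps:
b(W) = -1 + (-4 + W)*(-3 + W) (b(W) = (W - 3)*(W - 4) - 1 = (-3 + W)*(-4 + W) - 1 = (-4 + W)*(-3 + W) - 1 = -1 + (-4 + W)*(-3 + W))
r = -49/5 (r = 4 - ((11 + (-5)**2 - 7*(-5)) - 2*1)/5 = 4 - ((11 + 25 + 35) - 2)/5 = 4 - (71 - 2)/5 = 4 - 1/5*69 = 4 - 69/5 = -49/5 ≈ -9.8000)
C(Q, p) = -118/5 (C(Q, p) = -4 + 2*(Q*(0*0) - 49/5) = -4 + 2*(Q*0 - 49/5) = -4 + 2*(0 - 49/5) = -4 + 2*(-49/5) = -4 - 98/5 = -118/5)
-120*C(-5, -3) = -120*(-118/5) = 2832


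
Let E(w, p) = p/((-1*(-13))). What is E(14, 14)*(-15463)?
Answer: -216482/13 ≈ -16652.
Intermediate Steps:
E(w, p) = p/13
E(14, 14)*(-15463) = ((1/13)*14)*(-15463) = (14/13)*(-15463) = -216482/13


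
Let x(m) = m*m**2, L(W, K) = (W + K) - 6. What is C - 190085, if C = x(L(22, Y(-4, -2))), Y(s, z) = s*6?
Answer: -190597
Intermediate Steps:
Y(s, z) = 6*s
L(W, K) = -6 + K + W (L(W, K) = (K + W) - 6 = -6 + K + W)
x(m) = m**3
C = -512 (C = (-6 + 6*(-4) + 22)**3 = (-6 - 24 + 22)**3 = (-8)**3 = -512)
C - 190085 = -512 - 190085 = -190597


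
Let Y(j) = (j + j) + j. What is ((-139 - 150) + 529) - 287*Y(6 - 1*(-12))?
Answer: -15258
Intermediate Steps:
Y(j) = 3*j (Y(j) = 2*j + j = 3*j)
((-139 - 150) + 529) - 287*Y(6 - 1*(-12)) = ((-139 - 150) + 529) - 861*(6 - 1*(-12)) = (-289 + 529) - 861*(6 + 12) = 240 - 861*18 = 240 - 287*54 = 240 - 15498 = -15258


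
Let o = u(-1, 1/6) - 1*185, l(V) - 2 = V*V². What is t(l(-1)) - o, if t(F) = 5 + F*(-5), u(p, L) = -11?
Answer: 196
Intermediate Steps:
l(V) = 2 + V³ (l(V) = 2 + V*V² = 2 + V³)
t(F) = 5 - 5*F
o = -196 (o = -11 - 1*185 = -11 - 185 = -196)
t(l(-1)) - o = (5 - 5*(2 + (-1)³)) - 1*(-196) = (5 - 5*(2 - 1)) + 196 = (5 - 5*1) + 196 = (5 - 5) + 196 = 0 + 196 = 196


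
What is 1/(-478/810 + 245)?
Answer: 405/98986 ≈ 0.0040915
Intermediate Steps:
1/(-478/810 + 245) = 1/(-478*1/810 + 245) = 1/(-239/405 + 245) = 1/(98986/405) = 405/98986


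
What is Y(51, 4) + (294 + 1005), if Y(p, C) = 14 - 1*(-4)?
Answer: 1317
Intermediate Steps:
Y(p, C) = 18 (Y(p, C) = 14 + 4 = 18)
Y(51, 4) + (294 + 1005) = 18 + (294 + 1005) = 18 + 1299 = 1317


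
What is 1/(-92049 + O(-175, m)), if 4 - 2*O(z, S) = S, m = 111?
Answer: -2/184205 ≈ -1.0857e-5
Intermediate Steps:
O(z, S) = 2 - S/2
1/(-92049 + O(-175, m)) = 1/(-92049 + (2 - 1/2*111)) = 1/(-92049 + (2 - 111/2)) = 1/(-92049 - 107/2) = 1/(-184205/2) = -2/184205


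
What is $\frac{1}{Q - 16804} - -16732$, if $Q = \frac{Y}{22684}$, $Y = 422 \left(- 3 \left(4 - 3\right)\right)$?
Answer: $\frac{3188978656590}{190591601} \approx 16732.0$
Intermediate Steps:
$Y = -1266$ ($Y = 422 \left(\left(-3\right) 1\right) = 422 \left(-3\right) = -1266$)
$Q = - \frac{633}{11342}$ ($Q = - \frac{1266}{22684} = \left(-1266\right) \frac{1}{22684} = - \frac{633}{11342} \approx -0.05581$)
$\frac{1}{Q - 16804} - -16732 = \frac{1}{- \frac{633}{11342} - 16804} - -16732 = \frac{1}{- \frac{633}{11342} - 16804} + 16732 = \frac{1}{- \frac{190591601}{11342}} + 16732 = - \frac{11342}{190591601} + 16732 = \frac{3188978656590}{190591601}$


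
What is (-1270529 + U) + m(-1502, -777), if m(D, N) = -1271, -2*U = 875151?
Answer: -3418751/2 ≈ -1.7094e+6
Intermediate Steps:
U = -875151/2 (U = -1/2*875151 = -875151/2 ≈ -4.3758e+5)
(-1270529 + U) + m(-1502, -777) = (-1270529 - 875151/2) - 1271 = -3416209/2 - 1271 = -3418751/2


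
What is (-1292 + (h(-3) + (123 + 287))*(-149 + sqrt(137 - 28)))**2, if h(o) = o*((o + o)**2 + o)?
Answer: 2279254750 - 29626482*sqrt(109) ≈ 1.9699e+9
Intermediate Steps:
h(o) = o*(o + 4*o**2) (h(o) = o*((2*o)**2 + o) = o*(4*o**2 + o) = o*(o + 4*o**2))
(-1292 + (h(-3) + (123 + 287))*(-149 + sqrt(137 - 28)))**2 = (-1292 + ((-3)**2*(1 + 4*(-3)) + (123 + 287))*(-149 + sqrt(137 - 28)))**2 = (-1292 + (9*(1 - 12) + 410)*(-149 + sqrt(109)))**2 = (-1292 + (9*(-11) + 410)*(-149 + sqrt(109)))**2 = (-1292 + (-99 + 410)*(-149 + sqrt(109)))**2 = (-1292 + 311*(-149 + sqrt(109)))**2 = (-1292 + (-46339 + 311*sqrt(109)))**2 = (-47631 + 311*sqrt(109))**2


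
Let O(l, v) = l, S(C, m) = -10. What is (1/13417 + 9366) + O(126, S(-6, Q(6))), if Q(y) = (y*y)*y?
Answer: 127354165/13417 ≈ 9492.0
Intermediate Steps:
Q(y) = y³ (Q(y) = y²*y = y³)
(1/13417 + 9366) + O(126, S(-6, Q(6))) = (1/13417 + 9366) + 126 = 125663623/13417 + 126 = 127354165/13417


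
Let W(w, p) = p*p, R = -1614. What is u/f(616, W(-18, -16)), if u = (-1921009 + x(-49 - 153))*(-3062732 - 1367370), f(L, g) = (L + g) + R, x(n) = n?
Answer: -4255580346761/371 ≈ -1.1471e+10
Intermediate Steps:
W(w, p) = p²
f(L, g) = -1614 + L + g (f(L, g) = (L + g) - 1614 = -1614 + L + g)
u = 8511160693522 (u = (-1921009 + (-49 - 153))*(-3062732 - 1367370) = (-1921009 - 202)*(-4430102) = -1921211*(-4430102) = 8511160693522)
u/f(616, W(-18, -16)) = 8511160693522/(-1614 + 616 + (-16)²) = 8511160693522/(-1614 + 616 + 256) = 8511160693522/(-742) = 8511160693522*(-1/742) = -4255580346761/371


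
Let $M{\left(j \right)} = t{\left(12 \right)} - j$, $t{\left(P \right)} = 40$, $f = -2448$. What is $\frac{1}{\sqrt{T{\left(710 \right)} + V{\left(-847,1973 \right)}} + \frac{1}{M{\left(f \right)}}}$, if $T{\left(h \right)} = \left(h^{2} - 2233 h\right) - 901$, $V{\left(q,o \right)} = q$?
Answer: $\frac{2488}{6704408783233} - \frac{18570432 i \sqrt{120342}}{6704408783233} \approx 3.711 \cdot 10^{-10} - 0.00096088 i$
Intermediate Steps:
$M{\left(j \right)} = 40 - j$
$T{\left(h \right)} = -901 + h^{2} - 2233 h$
$\frac{1}{\sqrt{T{\left(710 \right)} + V{\left(-847,1973 \right)}} + \frac{1}{M{\left(f \right)}}} = \frac{1}{\sqrt{\left(-901 + 710^{2} - 1585430\right) - 847} + \frac{1}{40 - -2448}} = \frac{1}{\sqrt{\left(-901 + 504100 - 1585430\right) - 847} + \frac{1}{40 + 2448}} = \frac{1}{\sqrt{-1082231 - 847} + \frac{1}{2488}} = \frac{1}{\sqrt{-1083078} + \frac{1}{2488}} = \frac{1}{3 i \sqrt{120342} + \frac{1}{2488}} = \frac{1}{\frac{1}{2488} + 3 i \sqrt{120342}}$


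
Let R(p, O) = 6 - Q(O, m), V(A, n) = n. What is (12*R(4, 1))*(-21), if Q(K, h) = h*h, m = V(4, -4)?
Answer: 2520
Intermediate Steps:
m = -4
Q(K, h) = h²
R(p, O) = -10 (R(p, O) = 6 - 1*(-4)² = 6 - 1*16 = 6 - 16 = -10)
(12*R(4, 1))*(-21) = (12*(-10))*(-21) = -120*(-21) = 2520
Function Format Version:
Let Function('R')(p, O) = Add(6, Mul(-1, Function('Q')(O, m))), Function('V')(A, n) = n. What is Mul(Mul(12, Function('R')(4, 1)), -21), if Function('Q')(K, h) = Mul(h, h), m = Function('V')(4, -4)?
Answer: 2520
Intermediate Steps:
m = -4
Function('Q')(K, h) = Pow(h, 2)
Function('R')(p, O) = -10 (Function('R')(p, O) = Add(6, Mul(-1, Pow(-4, 2))) = Add(6, Mul(-1, 16)) = Add(6, -16) = -10)
Mul(Mul(12, Function('R')(4, 1)), -21) = Mul(Mul(12, -10), -21) = Mul(-120, -21) = 2520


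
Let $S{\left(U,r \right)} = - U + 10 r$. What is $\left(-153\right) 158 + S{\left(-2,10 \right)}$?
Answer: $-24072$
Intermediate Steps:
$\left(-153\right) 158 + S{\left(-2,10 \right)} = \left(-153\right) 158 + \left(\left(-1\right) \left(-2\right) + 10 \cdot 10\right) = -24174 + \left(2 + 100\right) = -24174 + 102 = -24072$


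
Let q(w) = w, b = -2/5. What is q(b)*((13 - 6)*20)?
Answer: -56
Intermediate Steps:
b = -⅖ (b = -2*⅕ = -⅖ ≈ -0.40000)
q(b)*((13 - 6)*20) = -2*(13 - 6)*20/5 = -14*20/5 = -⅖*140 = -56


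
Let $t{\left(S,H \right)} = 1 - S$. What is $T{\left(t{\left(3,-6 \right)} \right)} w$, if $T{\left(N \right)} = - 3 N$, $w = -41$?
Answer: $-246$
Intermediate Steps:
$T{\left(t{\left(3,-6 \right)} \right)} w = - 3 \left(1 - 3\right) \left(-41\right) = \left(-3\right) \left(-2\right) \left(-41\right) = 6 \left(-41\right) = -246$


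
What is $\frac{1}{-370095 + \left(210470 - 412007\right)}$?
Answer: $- \frac{1}{571632} \approx -1.7494 \cdot 10^{-6}$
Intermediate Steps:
$\frac{1}{-370095 + \left(210470 - 412007\right)} = \frac{1}{-370095 - 201537} = \frac{1}{-571632} = - \frac{1}{571632}$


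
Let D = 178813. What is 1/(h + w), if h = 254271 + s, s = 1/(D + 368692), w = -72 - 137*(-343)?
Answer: 547505/164903030951 ≈ 3.3202e-6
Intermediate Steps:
w = 46919 (w = -72 + 46991 = 46919)
s = 1/547505 (s = 1/(178813 + 368692) = 1/547505 ≈ 1.8265e-6)
h = 139214643856/547505 (h = 254271 + 1/547505 = 139214643856/547505 ≈ 2.5427e+5)
1/(h + w) = 1/(139214643856/547505 + 46919) = 1/(164903030951/547505) = 547505/164903030951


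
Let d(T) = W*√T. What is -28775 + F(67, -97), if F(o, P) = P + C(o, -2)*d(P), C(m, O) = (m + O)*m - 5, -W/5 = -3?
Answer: -28872 + 65250*I*√97 ≈ -28872.0 + 6.4264e+5*I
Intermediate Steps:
W = 15 (W = -5*(-3) = 15)
C(m, O) = -5 + m*(O + m) (C(m, O) = (O + m)*m - 5 = m*(O + m) - 5 = -5 + m*(O + m))
d(T) = 15*√T
F(o, P) = P + 15*√P*(-5 + o² - 2*o) (F(o, P) = P + (-5 + o² - 2*o)*(15*√P) = P + 15*√P*(-5 + o² - 2*o))
-28775 + F(67, -97) = -28775 + (-97 + 15*√(-97)*(-5 + 67² - 2*67)) = -28775 + (-97 + 15*(I*√97)*(-5 + 4489 - 134)) = -28775 + (-97 + 15*(I*√97)*4350) = -28775 + (-97 + 65250*I*√97) = -28872 + 65250*I*√97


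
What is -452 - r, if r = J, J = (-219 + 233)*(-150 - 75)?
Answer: 2698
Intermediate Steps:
J = -3150 (J = 14*(-225) = -3150)
r = -3150
-452 - r = -452 - 1*(-3150) = -452 + 3150 = 2698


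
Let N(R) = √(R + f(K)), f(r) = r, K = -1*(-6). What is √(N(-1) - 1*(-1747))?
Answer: √(1747 + √5) ≈ 41.824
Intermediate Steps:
K = 6
N(R) = √(6 + R) (N(R) = √(R + 6) = √(6 + R))
√(N(-1) - 1*(-1747)) = √(√(6 - 1) - 1*(-1747)) = √(√5 + 1747) = √(1747 + √5)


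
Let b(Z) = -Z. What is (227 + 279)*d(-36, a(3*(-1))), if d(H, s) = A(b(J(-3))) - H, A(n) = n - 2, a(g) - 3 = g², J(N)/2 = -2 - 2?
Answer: 21252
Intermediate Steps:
J(N) = -8 (J(N) = 2*(-2 - 2) = 2*(-4) = -8)
a(g) = 3 + g²
A(n) = -2 + n
d(H, s) = 6 - H (d(H, s) = (-2 - 1*(-8)) - H = (-2 + 8) - H = 6 - H)
(227 + 279)*d(-36, a(3*(-1))) = (227 + 279)*(6 - 1*(-36)) = 506*(6 + 36) = 506*42 = 21252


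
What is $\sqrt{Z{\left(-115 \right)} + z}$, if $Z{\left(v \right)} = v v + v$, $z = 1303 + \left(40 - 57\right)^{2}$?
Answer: $\sqrt{14702} \approx 121.25$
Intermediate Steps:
$z = 1592$ ($z = 1303 + \left(-17\right)^{2} = 1303 + 289 = 1592$)
$Z{\left(v \right)} = v + v^{2}$ ($Z{\left(v \right)} = v^{2} + v = v + v^{2}$)
$\sqrt{Z{\left(-115 \right)} + z} = \sqrt{- 115 \left(1 - 115\right) + 1592} = \sqrt{\left(-115\right) \left(-114\right) + 1592} = \sqrt{13110 + 1592} = \sqrt{14702}$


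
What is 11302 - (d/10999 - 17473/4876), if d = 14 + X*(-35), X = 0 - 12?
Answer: 606329032791/53631124 ≈ 11306.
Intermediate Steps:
X = -12
d = 434 (d = 14 - 12*(-35) = 14 + 420 = 434)
11302 - (d/10999 - 17473/4876) = 11302 - (434/10999 - 17473/4876) = 11302 - 1*(-190069343/53631124) = 11302 + 190069343/53631124 = 606329032791/53631124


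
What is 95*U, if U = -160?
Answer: -15200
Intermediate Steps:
95*U = 95*(-160) = -15200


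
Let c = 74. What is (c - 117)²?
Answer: 1849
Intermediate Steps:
(c - 117)² = (74 - 117)² = (-43)² = 1849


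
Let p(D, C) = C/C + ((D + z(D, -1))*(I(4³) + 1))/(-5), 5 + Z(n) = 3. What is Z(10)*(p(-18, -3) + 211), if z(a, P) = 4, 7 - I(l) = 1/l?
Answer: -37497/80 ≈ -468.71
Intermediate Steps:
I(l) = 7 - 1/l
Z(n) = -2 (Z(n) = -5 + 3 = -2)
p(D, C) = -431/80 - 511*D/320 (p(D, C) = C/C + ((D + 4)*((7 - 1/(4³)) + 1))/(-5) = 1 + ((4 + D)*((7 - 1/64) + 1))*(-⅕) = 1 + ((4 + D)*(447/64 + 1))*(-⅕) = 1 + ((4 + D)*(511/64))*(-⅕) = 1 + (511/16 + 511*D/64)*(-⅕) = 1 + (-511/80 - 511*D/320) = -431/80 - 511*D/320)
Z(10)*(p(-18, -3) + 211) = -2*((-431/80 - 511/320*(-18)) + 211) = -2*((-431/80 + 4599/160) + 211) = -2*(3737/160 + 211) = -2*37497/160 = -37497/80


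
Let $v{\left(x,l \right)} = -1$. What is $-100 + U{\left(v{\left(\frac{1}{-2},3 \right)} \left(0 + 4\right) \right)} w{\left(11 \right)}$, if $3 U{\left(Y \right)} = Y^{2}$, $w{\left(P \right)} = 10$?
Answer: $- \frac{140}{3} \approx -46.667$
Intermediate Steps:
$U{\left(Y \right)} = \frac{Y^{2}}{3}$
$-100 + U{\left(v{\left(\frac{1}{-2},3 \right)} \left(0 + 4\right) \right)} w{\left(11 \right)} = -100 + \frac{\left(- (0 + 4)\right)^{2}}{3} \cdot 10 = -100 + \frac{\left(\left(-1\right) 4\right)^{2}}{3} \cdot 10 = -100 + \frac{\left(-4\right)^{2}}{3} \cdot 10 = -100 + \frac{1}{3} \cdot 16 \cdot 10 = -100 + \frac{16}{3} \cdot 10 = -100 + \frac{160}{3} = - \frac{140}{3}$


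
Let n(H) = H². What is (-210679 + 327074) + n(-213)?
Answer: 161764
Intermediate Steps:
(-210679 + 327074) + n(-213) = (-210679 + 327074) + (-213)² = 116395 + 45369 = 161764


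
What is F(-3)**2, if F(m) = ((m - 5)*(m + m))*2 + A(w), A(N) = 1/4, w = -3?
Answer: 148225/16 ≈ 9264.1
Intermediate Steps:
A(N) = 1/4
F(m) = 1/4 + 4*m*(-5 + m) (F(m) = ((m - 5)*(m + m))*2 + 1/4 = ((-5 + m)*(2*m))*2 + 1/4 = (2*m*(-5 + m))*2 + 1/4 = 4*m*(-5 + m) + 1/4 = 1/4 + 4*m*(-5 + m))
F(-3)**2 = (1/4 - 20*(-3) + 4*(-3)**2)**2 = (1/4 + 60 + 4*9)**2 = (1/4 + 60 + 36)**2 = (385/4)**2 = 148225/16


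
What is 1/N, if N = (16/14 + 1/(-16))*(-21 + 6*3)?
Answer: -112/363 ≈ -0.30854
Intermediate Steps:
N = -363/112 (N = (16*(1/14) + 1*(-1/16))*(-21 + 18) = (8/7 - 1/16)*(-3) = (121/112)*(-3) = -363/112 ≈ -3.2411)
1/N = 1/(-363/112) = -112/363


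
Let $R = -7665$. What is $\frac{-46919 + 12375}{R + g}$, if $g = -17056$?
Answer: $\frac{34544}{24721} \approx 1.3974$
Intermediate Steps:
$\frac{-46919 + 12375}{R + g} = \frac{-46919 + 12375}{-7665 - 17056} = - \frac{34544}{-24721} = \left(-34544\right) \left(- \frac{1}{24721}\right) = \frac{34544}{24721}$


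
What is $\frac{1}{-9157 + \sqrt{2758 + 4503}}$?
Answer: $- \frac{9157}{83843388} - \frac{\sqrt{7261}}{83843388} \approx -0.00011023$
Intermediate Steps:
$\frac{1}{-9157 + \sqrt{2758 + 4503}} = \frac{1}{-9157 + \sqrt{7261}}$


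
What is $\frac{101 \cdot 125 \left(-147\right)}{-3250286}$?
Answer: $\frac{1855875}{3250286} \approx 0.57099$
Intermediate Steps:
$\frac{101 \cdot 125 \left(-147\right)}{-3250286} = 12625 \left(-147\right) \left(- \frac{1}{3250286}\right) = \left(-1855875\right) \left(- \frac{1}{3250286}\right) = \frac{1855875}{3250286}$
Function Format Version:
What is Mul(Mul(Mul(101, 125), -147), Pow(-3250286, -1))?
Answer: Rational(1855875, 3250286) ≈ 0.57099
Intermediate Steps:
Mul(Mul(Mul(101, 125), -147), Pow(-3250286, -1)) = Mul(Mul(12625, -147), Rational(-1, 3250286)) = Mul(-1855875, Rational(-1, 3250286)) = Rational(1855875, 3250286)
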